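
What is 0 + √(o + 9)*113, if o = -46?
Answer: 113*I*√37 ≈ 687.35*I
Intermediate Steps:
0 + √(o + 9)*113 = 0 + √(-46 + 9)*113 = 0 + √(-37)*113 = 0 + (I*√37)*113 = 0 + 113*I*√37 = 113*I*√37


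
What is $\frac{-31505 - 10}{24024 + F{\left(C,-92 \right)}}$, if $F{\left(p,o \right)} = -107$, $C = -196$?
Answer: $- \frac{31515}{23917} \approx -1.3177$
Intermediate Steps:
$\frac{-31505 - 10}{24024 + F{\left(C,-92 \right)}} = \frac{-31505 - 10}{24024 - 107} = - \frac{31515}{23917}$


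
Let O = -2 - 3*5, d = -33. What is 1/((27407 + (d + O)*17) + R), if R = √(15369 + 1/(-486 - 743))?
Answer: 32638553/866763163521 - 10*√232139665/866763163521 ≈ 3.7480e-5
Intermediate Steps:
O = -17 (O = -2 - 15 = -17)
R = 10*√232139665/1229 (R = √(15369 + 1/(-1229)) = √(15369 - 1/1229) = √(18888500/1229) = 10*√232139665/1229 ≈ 123.97)
1/((27407 + (d + O)*17) + R) = 1/((27407 + (-33 - 17)*17) + 10*√232139665/1229) = 1/((27407 - 50*17) + 10*√232139665/1229) = 1/((27407 - 850) + 10*√232139665/1229) = 1/(26557 + 10*√232139665/1229)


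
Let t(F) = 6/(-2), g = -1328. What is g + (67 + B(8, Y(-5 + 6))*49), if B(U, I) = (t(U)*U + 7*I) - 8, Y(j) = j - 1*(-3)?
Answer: -1457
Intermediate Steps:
Y(j) = 3 + j (Y(j) = j + 3 = 3 + j)
t(F) = -3 (t(F) = 6*(-½) = -3)
B(U, I) = -8 - 3*U + 7*I (B(U, I) = (-3*U + 7*I) - 8 = -8 - 3*U + 7*I)
g + (67 + B(8, Y(-5 + 6))*49) = -1328 + (67 + (-8 - 3*8 + 7*(3 + (-5 + 6)))*49) = -1328 + (67 + (-8 - 24 + 7*(3 + 1))*49) = -1328 + (67 + (-8 - 24 + 7*4)*49) = -1328 + (67 + (-8 - 24 + 28)*49) = -1328 + (67 - 4*49) = -1328 + (67 - 196) = -1328 - 129 = -1457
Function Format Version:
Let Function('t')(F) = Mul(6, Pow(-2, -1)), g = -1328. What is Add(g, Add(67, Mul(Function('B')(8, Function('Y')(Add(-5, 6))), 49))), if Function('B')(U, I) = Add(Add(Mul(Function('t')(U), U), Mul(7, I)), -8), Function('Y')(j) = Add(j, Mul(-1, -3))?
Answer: -1457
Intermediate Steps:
Function('Y')(j) = Add(3, j) (Function('Y')(j) = Add(j, 3) = Add(3, j))
Function('t')(F) = -3 (Function('t')(F) = Mul(6, Rational(-1, 2)) = -3)
Function('B')(U, I) = Add(-8, Mul(-3, U), Mul(7, I)) (Function('B')(U, I) = Add(Add(Mul(-3, U), Mul(7, I)), -8) = Add(-8, Mul(-3, U), Mul(7, I)))
Add(g, Add(67, Mul(Function('B')(8, Function('Y')(Add(-5, 6))), 49))) = Add(-1328, Add(67, Mul(Add(-8, Mul(-3, 8), Mul(7, Add(3, Add(-5, 6)))), 49))) = Add(-1328, Add(67, Mul(Add(-8, -24, Mul(7, Add(3, 1))), 49))) = Add(-1328, Add(67, Mul(Add(-8, -24, Mul(7, 4)), 49))) = Add(-1328, Add(67, Mul(Add(-8, -24, 28), 49))) = Add(-1328, Add(67, Mul(-4, 49))) = Add(-1328, Add(67, -196)) = Add(-1328, -129) = -1457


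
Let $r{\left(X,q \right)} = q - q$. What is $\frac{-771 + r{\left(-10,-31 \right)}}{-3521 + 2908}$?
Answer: $\frac{771}{613} \approx 1.2577$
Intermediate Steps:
$r{\left(X,q \right)} = 0$
$\frac{-771 + r{\left(-10,-31 \right)}}{-3521 + 2908} = \frac{-771 + 0}{-3521 + 2908} = - \frac{771}{-613} = \left(-771\right) \left(- \frac{1}{613}\right) = \frac{771}{613}$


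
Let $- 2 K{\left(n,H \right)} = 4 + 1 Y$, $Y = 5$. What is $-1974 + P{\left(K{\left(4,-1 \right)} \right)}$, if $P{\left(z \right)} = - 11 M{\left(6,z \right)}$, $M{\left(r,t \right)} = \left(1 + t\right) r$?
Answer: $-1743$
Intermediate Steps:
$K{\left(n,H \right)} = - \frac{9}{2}$ ($K{\left(n,H \right)} = - \frac{4 + 1 \cdot 5}{2} = - \frac{4 + 5}{2} = \left(- \frac{1}{2}\right) 9 = - \frac{9}{2}$)
$M{\left(r,t \right)} = r \left(1 + t\right)$
$P{\left(z \right)} = -66 - 66 z$ ($P{\left(z \right)} = - 11 \cdot 6 \left(1 + z\right) = - 11 \left(6 + 6 z\right) = -66 - 66 z$)
$-1974 + P{\left(K{\left(4,-1 \right)} \right)} = -1974 - -231 = -1974 + \left(-66 + 297\right) = -1974 + 231 = -1743$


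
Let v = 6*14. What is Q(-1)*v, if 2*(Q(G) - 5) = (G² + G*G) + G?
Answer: 462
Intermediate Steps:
Q(G) = 5 + G² + G/2 (Q(G) = 5 + ((G² + G*G) + G)/2 = 5 + ((G² + G²) + G)/2 = 5 + (2*G² + G)/2 = 5 + (G + 2*G²)/2 = 5 + (G² + G/2) = 5 + G² + G/2)
v = 84
Q(-1)*v = (5 + (-1)² + (½)*(-1))*84 = (5 + 1 - ½)*84 = (11/2)*84 = 462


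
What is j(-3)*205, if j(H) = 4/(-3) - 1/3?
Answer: -1025/3 ≈ -341.67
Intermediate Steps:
j(H) = -5/3 (j(H) = 4*(-⅓) - 1*⅓ = -4/3 - ⅓ = -5/3)
j(-3)*205 = -5/3*205 = -1025/3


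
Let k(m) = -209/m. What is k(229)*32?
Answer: -6688/229 ≈ -29.205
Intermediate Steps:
k(229)*32 = -209/229*32 = -6688/229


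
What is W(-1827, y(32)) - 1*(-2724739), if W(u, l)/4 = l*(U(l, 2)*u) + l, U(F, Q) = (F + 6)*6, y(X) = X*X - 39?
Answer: -42798838801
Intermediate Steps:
y(X) = -39 + X² (y(X) = X² - 39 = -39 + X²)
U(F, Q) = 36 + 6*F (U(F, Q) = (6 + F)*6 = 36 + 6*F)
W(u, l) = 4*l + 4*l*u*(36 + 6*l) (W(u, l) = 4*(l*((36 + 6*l)*u) + l) = 4*(l*(u*(36 + 6*l)) + l) = 4*(l*u*(36 + 6*l) + l) = 4*(l + l*u*(36 + 6*l)) = 4*l + 4*l*u*(36 + 6*l))
W(-1827, y(32)) - 1*(-2724739) = 4*(-39 + 32²)*(1 + 6*(-1827)*(6 + (-39 + 32²))) - 1*(-2724739) = 4*(-39 + 1024)*(1 + 6*(-1827)*(6 + (-39 + 1024))) + 2724739 = 4*985*(1 + 6*(-1827)*(6 + 985)) + 2724739 = 4*985*(1 + 6*(-1827)*991) + 2724739 = 4*985*(1 - 10863342) + 2724739 = 4*985*(-10863341) + 2724739 = -42801563540 + 2724739 = -42798838801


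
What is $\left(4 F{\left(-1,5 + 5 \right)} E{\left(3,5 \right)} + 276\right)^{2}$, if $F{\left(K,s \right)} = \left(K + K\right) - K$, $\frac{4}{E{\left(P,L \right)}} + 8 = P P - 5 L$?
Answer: $\frac{688900}{9} \approx 76545.0$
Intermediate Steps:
$E{\left(P,L \right)} = \frac{4}{-8 + P^{2} - 5 L}$ ($E{\left(P,L \right)} = \frac{4}{-8 - \left(5 L - P P\right)} = \frac{4}{-8 - \left(- P^{2} + 5 L\right)} = \frac{4}{-8 + P^{2} - 5 L}$)
$F{\left(K,s \right)} = K$ ($F{\left(K,s \right)} = 2 K - K = K$)
$\left(4 F{\left(-1,5 + 5 \right)} E{\left(3,5 \right)} + 276\right)^{2} = \left(4 \left(-1\right) \left(- \frac{4}{8 - 3^{2} + 5 \cdot 5}\right) + 276\right)^{2} = \left(- 4 \left(- \frac{4}{8 - 9 + 25}\right) + 276\right)^{2} = \left(- 4 \left(- \frac{4}{24}\right) + 276\right)^{2} = \left(- 4 \left(\left(-4\right) \frac{1}{24}\right) + 276\right)^{2} = \left(\left(-4\right) \left(- \frac{1}{6}\right) + 276\right)^{2} = \left(\frac{2}{3} + 276\right)^{2} = \left(\frac{830}{3}\right)^{2} = \frac{688900}{9}$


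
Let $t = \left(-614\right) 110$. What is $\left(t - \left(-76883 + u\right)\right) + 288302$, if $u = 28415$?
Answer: $269230$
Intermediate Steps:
$t = -67540$
$\left(t - \left(-76883 + u\right)\right) + 288302 = \left(-67540 + \left(76883 - 28415\right)\right) + 288302 = \left(-67540 + 48468\right) + 288302 = -19072 + 288302 = 269230$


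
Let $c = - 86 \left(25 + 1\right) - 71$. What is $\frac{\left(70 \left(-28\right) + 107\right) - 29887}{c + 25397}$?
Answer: $- \frac{3174}{2309} \approx -1.3746$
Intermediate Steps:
$c = -2307$ ($c = \left(-86\right) 26 - 71 = -2236 - 71 = -2307$)
$\frac{\left(70 \left(-28\right) + 107\right) - 29887}{c + 25397} = \frac{\left(70 \left(-28\right) + 107\right) - 29887}{-2307 + 25397} = \frac{\left(-1960 + 107\right) - 29887}{23090} = \left(-1853 - 29887\right) \frac{1}{23090} = \left(-31740\right) \frac{1}{23090} = - \frac{3174}{2309}$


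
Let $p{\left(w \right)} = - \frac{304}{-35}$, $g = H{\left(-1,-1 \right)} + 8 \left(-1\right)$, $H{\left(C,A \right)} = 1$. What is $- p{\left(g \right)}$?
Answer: $- \frac{304}{35} \approx -8.6857$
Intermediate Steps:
$g = -7$ ($g = 1 + 8 \left(-1\right) = 1 - 8 = -7$)
$p{\left(w \right)} = \frac{304}{35}$ ($p{\left(w \right)} = \left(-304\right) \left(- \frac{1}{35}\right) = \frac{304}{35}$)
$- p{\left(g \right)} = \left(-1\right) \frac{304}{35} = - \frac{304}{35}$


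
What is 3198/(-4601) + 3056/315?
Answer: 13053286/1449315 ≈ 9.0065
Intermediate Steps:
3198/(-4601) + 3056/315 = 3198*(-1/4601) + 3056*(1/315) = -3198/4601 + 3056/315 = 13053286/1449315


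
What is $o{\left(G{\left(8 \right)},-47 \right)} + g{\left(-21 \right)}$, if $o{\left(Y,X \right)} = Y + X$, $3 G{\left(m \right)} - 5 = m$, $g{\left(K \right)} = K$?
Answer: $- \frac{191}{3} \approx -63.667$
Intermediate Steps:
$G{\left(m \right)} = \frac{5}{3} + \frac{m}{3}$
$o{\left(Y,X \right)} = X + Y$
$o{\left(G{\left(8 \right)},-47 \right)} + g{\left(-21 \right)} = \left(-47 + \left(\frac{5}{3} + \frac{1}{3} \cdot 8\right)\right) - 21 = \left(-47 + \left(\frac{5}{3} + \frac{8}{3}\right)\right) - 21 = \left(-47 + \frac{13}{3}\right) - 21 = - \frac{128}{3} - 21 = - \frac{191}{3}$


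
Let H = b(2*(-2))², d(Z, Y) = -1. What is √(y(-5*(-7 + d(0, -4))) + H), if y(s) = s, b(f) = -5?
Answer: √65 ≈ 8.0623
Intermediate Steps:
H = 25 (H = (-5)² = 25)
√(y(-5*(-7 + d(0, -4))) + H) = √(-5*(-7 - 1) + 25) = √(-5*(-8) + 25) = √(40 + 25) = √65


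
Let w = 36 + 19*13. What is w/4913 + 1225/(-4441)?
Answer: -4761622/21818633 ≈ -0.21824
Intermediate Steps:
w = 283 (w = 36 + 247 = 283)
w/4913 + 1225/(-4441) = 283/4913 + 1225/(-4441) = 283*(1/4913) + 1225*(-1/4441) = 283/4913 - 1225/4441 = -4761622/21818633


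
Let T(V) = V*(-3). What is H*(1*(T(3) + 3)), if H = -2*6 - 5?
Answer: 102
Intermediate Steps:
T(V) = -3*V
H = -17 (H = -12 - 5 = -17)
H*(1*(T(3) + 3)) = -17*(-3*3 + 3) = -17*(-9 + 3) = -17*(-6) = 102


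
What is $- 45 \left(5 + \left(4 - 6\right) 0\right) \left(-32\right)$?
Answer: $7200$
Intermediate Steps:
$- 45 \left(5 + \left(4 - 6\right) 0\right) \left(-32\right) = - 45 \left(5 - 0\right) \left(-32\right) = - 45 \left(5 + 0\right) \left(-32\right) = \left(-45\right) 5 \left(-32\right) = \left(-225\right) \left(-32\right) = 7200$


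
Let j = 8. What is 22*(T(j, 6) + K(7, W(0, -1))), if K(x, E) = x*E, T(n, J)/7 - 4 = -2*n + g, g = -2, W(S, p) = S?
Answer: -2156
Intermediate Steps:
T(n, J) = 14 - 14*n (T(n, J) = 28 + 7*(-2*n - 2) = 28 + 7*(-2 - 2*n) = 28 + (-14 - 14*n) = 14 - 14*n)
K(x, E) = E*x
22*(T(j, 6) + K(7, W(0, -1))) = 22*((14 - 14*8) + 0*7) = 22*((14 - 112) + 0) = 22*(-98 + 0) = 22*(-98) = -2156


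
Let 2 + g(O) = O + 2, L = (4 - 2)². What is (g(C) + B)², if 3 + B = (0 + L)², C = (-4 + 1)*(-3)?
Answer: 484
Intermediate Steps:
L = 4 (L = 2² = 4)
C = 9 (C = -3*(-3) = 9)
B = 13 (B = -3 + (0 + 4)² = -3 + 4² = -3 + 16 = 13)
g(O) = O (g(O) = -2 + (O + 2) = -2 + (2 + O) = O)
(g(C) + B)² = (9 + 13)² = 22² = 484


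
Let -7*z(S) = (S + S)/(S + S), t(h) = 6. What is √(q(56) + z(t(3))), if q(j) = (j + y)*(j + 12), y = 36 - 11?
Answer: √269885/7 ≈ 74.215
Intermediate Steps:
z(S) = -⅐ (z(S) = -(S + S)/(7*(S + S)) = -2*S/(7*(2*S)) = -2*S*1/(2*S)/7 = -⅐*1 = -⅐)
y = 25
q(j) = (12 + j)*(25 + j) (q(j) = (j + 25)*(j + 12) = (25 + j)*(12 + j) = (12 + j)*(25 + j))
√(q(56) + z(t(3))) = √((300 + 56² + 37*56) - ⅐) = √((300 + 3136 + 2072) - ⅐) = √(5508 - ⅐) = √(38555/7) = √269885/7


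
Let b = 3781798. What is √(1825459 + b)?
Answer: √5607257 ≈ 2368.0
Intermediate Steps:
√(1825459 + b) = √(1825459 + 3781798) = √5607257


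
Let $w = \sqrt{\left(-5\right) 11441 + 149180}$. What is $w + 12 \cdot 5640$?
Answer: $67680 + 5 \sqrt{3679} \approx 67983.0$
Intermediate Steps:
$w = 5 \sqrt{3679}$ ($w = \sqrt{-57205 + 149180} = \sqrt{91975} = 5 \sqrt{3679} \approx 303.27$)
$w + 12 \cdot 5640 = 5 \sqrt{3679} + 12 \cdot 5640 = 5 \sqrt{3679} + 67680 = 67680 + 5 \sqrt{3679}$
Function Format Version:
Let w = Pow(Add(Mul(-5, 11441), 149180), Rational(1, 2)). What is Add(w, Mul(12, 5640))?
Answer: Add(67680, Mul(5, Pow(3679, Rational(1, 2)))) ≈ 67983.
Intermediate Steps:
w = Mul(5, Pow(3679, Rational(1, 2))) (w = Pow(Add(-57205, 149180), Rational(1, 2)) = Pow(91975, Rational(1, 2)) = Mul(5, Pow(3679, Rational(1, 2))) ≈ 303.27)
Add(w, Mul(12, 5640)) = Add(Mul(5, Pow(3679, Rational(1, 2))), Mul(12, 5640)) = Add(Mul(5, Pow(3679, Rational(1, 2))), 67680) = Add(67680, Mul(5, Pow(3679, Rational(1, 2))))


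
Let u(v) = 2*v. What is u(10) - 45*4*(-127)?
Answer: 22880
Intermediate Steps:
u(10) - 45*4*(-127) = 2*10 - 45*4*(-127) = 20 - 180*(-127) = 20 + 22860 = 22880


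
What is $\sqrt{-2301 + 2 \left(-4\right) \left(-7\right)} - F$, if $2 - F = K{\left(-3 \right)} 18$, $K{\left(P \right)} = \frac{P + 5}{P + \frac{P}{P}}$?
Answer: $-20 + i \sqrt{2245} \approx -20.0 + 47.381 i$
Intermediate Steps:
$K{\left(P \right)} = \frac{5 + P}{1 + P}$ ($K{\left(P \right)} = \frac{5 + P}{P + 1} = \frac{5 + P}{1 + P}$)
$F = 20$ ($F = 2 - \frac{5 - 3}{1 - 3} \cdot 18 = 2 - \frac{1}{-2} \cdot 2 \cdot 18 = 2 - \left(- \frac{1}{2}\right) 2 \cdot 18 = 2 - \left(-1\right) 18 = 2 - -18 = 2 + 18 = 20$)
$\sqrt{-2301 + 2 \left(-4\right) \left(-7\right)} - F = \sqrt{-2301 + 2 \left(-4\right) \left(-7\right)} - 20 = \sqrt{-2301 - -56} - 20 = \sqrt{-2301 + 56} - 20 = \sqrt{-2245} - 20 = i \sqrt{2245} - 20 = -20 + i \sqrt{2245}$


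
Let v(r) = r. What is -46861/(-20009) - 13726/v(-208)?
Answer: 142195311/2080936 ≈ 68.332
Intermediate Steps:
-46861/(-20009) - 13726/v(-208) = -46861/(-20009) - 13726/(-208) = -46861*(-1/20009) - 13726*(-1/208) = 46861/20009 + 6863/104 = 142195311/2080936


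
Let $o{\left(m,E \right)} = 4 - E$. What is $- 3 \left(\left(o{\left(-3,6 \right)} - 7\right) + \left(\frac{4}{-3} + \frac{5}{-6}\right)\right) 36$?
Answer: $1206$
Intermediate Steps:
$- 3 \left(\left(o{\left(-3,6 \right)} - 7\right) + \left(\frac{4}{-3} + \frac{5}{-6}\right)\right) 36 = - 3 \left(\left(\left(4 - 6\right) - 7\right) + \left(\frac{4}{-3} + \frac{5}{-6}\right)\right) 36 = - 3 \left(\left(\left(4 - 6\right) - 7\right) + \left(4 \left(- \frac{1}{3}\right) + 5 \left(- \frac{1}{6}\right)\right)\right) 36 = - 3 \left(\left(-2 - 7\right) - \frac{13}{6}\right) 36 = - 3 \left(-9 - \frac{13}{6}\right) 36 = \left(-3\right) \left(- \frac{67}{6}\right) 36 = \frac{67}{2} \cdot 36 = 1206$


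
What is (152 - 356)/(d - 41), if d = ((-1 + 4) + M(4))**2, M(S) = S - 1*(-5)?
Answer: -204/103 ≈ -1.9806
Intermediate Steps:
M(S) = 5 + S (M(S) = S + 5 = 5 + S)
d = 144 (d = ((-1 + 4) + (5 + 4))**2 = (3 + 9)**2 = 12**2 = 144)
(152 - 356)/(d - 41) = (152 - 356)/(144 - 41) = -204/103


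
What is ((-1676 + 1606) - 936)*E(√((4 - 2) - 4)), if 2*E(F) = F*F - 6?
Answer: 4024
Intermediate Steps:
E(F) = -3 + F²/2 (E(F) = (F*F - 6)/2 = (F² - 6)/2 = (-6 + F²)/2 = -3 + F²/2)
((-1676 + 1606) - 936)*E(√((4 - 2) - 4)) = ((-1676 + 1606) - 936)*(-3 + (√((4 - 2) - 4))²/2) = (-70 - 936)*(-3 + (√(2 - 4))²/2) = -1006*(-3 + (√(-2))²/2) = -1006*(-3 + (I*√2)²/2) = -1006*(-3 + (½)*(-2)) = -1006*(-3 - 1) = -1006*(-4) = 4024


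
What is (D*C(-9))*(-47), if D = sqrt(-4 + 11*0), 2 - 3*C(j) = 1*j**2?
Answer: 7426*I/3 ≈ 2475.3*I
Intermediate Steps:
C(j) = 2/3 - j**2/3
D = 2*I (D = sqrt(-4 + 0) = sqrt(-4) = 2*I ≈ 2.0*I)
(D*C(-9))*(-47) = ((2*I)*(2/3 - 1/3*(-9)**2))*(-47) = ((2*I)*(2/3 - 1/3*81))*(-47) = ((2*I)*(2/3 - 27))*(-47) = ((2*I)*(-79/3))*(-47) = -158*I/3*(-47) = 7426*I/3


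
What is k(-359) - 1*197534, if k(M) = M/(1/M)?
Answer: -68653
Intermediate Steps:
k(M) = M**2 (k(M) = M*M = M**2)
k(-359) - 1*197534 = (-359)**2 - 1*197534 = 128881 - 197534 = -68653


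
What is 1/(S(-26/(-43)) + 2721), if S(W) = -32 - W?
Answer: 43/115601 ≈ 0.00037197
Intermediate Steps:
1/(S(-26/(-43)) + 2721) = 1/((-32 - (-26)/(-43)) + 2721) = 1/((-32 - (-26)*(-1)/43) + 2721) = 1/((-32 - 1*26/43) + 2721) = 1/((-32 - 26/43) + 2721) = 1/(-1402/43 + 2721) = 1/(115601/43) = 43/115601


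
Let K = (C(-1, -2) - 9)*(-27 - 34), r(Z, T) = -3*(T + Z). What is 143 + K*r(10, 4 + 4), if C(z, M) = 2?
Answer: -22915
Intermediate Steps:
r(Z, T) = -3*T - 3*Z
K = 427 (K = (2 - 9)*(-27 - 34) = -7*(-61) = 427)
143 + K*r(10, 4 + 4) = 143 + 427*(-3*(4 + 4) - 3*10) = 143 + 427*(-3*8 - 30) = 143 + 427*(-24 - 30) = 143 + 427*(-54) = 143 - 23058 = -22915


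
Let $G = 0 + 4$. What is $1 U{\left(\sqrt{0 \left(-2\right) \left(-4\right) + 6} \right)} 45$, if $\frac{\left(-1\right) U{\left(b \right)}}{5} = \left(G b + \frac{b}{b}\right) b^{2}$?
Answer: $-1350 - 5400 \sqrt{6} \approx -14577.0$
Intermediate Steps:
$G = 4$
$U{\left(b \right)} = - 5 b^{2} \left(1 + 4 b\right)$ ($U{\left(b \right)} = - 5 \left(4 b + \frac{b}{b}\right) b^{2} = - 5 \left(4 b + 1\right) b^{2} = - 5 \left(1 + 4 b\right) b^{2} = - 5 b^{2} \left(1 + 4 b\right)$)
$1 U{\left(\sqrt{0 \left(-2\right) \left(-4\right) + 6} \right)} 45 = 1 \left(\sqrt{0 \left(-2\right) \left(-4\right) + 6}\right)^{2} \left(-5 - 20 \sqrt{0 \left(-2\right) \left(-4\right) + 6}\right) 45 = 1 \left(\sqrt{0 \left(-4\right) + 6}\right)^{2} \left(-5 - 20 \sqrt{0 \left(-4\right) + 6}\right) 45 = 1 \left(\sqrt{0 + 6}\right)^{2} \left(-5 - 20 \sqrt{0 + 6}\right) 45 = 1 \left(\sqrt{6}\right)^{2} \left(-5 - 20 \sqrt{6}\right) 45 = 1 \cdot 6 \left(-5 - 20 \sqrt{6}\right) 45 = 1 \left(-30 - 120 \sqrt{6}\right) 45 = \left(-30 - 120 \sqrt{6}\right) 45 = -1350 - 5400 \sqrt{6}$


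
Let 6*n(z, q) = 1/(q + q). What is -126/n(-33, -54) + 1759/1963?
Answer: 160276783/1963 ≈ 81649.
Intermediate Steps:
n(z, q) = 1/(12*q) (n(z, q) = 1/(6*(q + q)) = 1/(6*((2*q))) = (1/(2*q))/6 = 1/(12*q))
-126/n(-33, -54) + 1759/1963 = -126/((1/12)/(-54)) + 1759/1963 = -126/((1/12)*(-1/54)) + 1759*(1/1963) = -126/(-1/648) + 1759/1963 = -126*(-648) + 1759/1963 = 81648 + 1759/1963 = 160276783/1963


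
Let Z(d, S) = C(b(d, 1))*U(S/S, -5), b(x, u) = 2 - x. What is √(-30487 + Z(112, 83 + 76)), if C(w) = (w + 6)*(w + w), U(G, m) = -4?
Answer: I*√122007 ≈ 349.29*I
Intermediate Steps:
C(w) = 2*w*(6 + w) (C(w) = (6 + w)*(2*w) = 2*w*(6 + w))
Z(d, S) = -8*(2 - d)*(8 - d) (Z(d, S) = (2*(2 - d)*(6 + (2 - d)))*(-4) = (2*(2 - d)*(8 - d))*(-4) = -8*(2 - d)*(8 - d))
√(-30487 + Z(112, 83 + 76)) = √(-30487 - 8*(-8 + 112)*(-2 + 112)) = √(-30487 - 8*104*110) = √(-30487 - 91520) = √(-122007) = I*√122007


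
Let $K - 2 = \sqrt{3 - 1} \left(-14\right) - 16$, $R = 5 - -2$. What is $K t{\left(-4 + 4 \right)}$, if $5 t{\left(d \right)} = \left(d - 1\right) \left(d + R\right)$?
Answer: $\frac{98}{5} + \frac{98 \sqrt{2}}{5} \approx 47.319$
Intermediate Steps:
$R = 7$ ($R = 5 + 2 = 7$)
$t{\left(d \right)} = \frac{\left(-1 + d\right) \left(7 + d\right)}{5}$ ($t{\left(d \right)} = \frac{\left(d - 1\right) \left(d + 7\right)}{5} = \frac{\left(-1 + d\right) \left(7 + d\right)}{5}$)
$K = -14 - 14 \sqrt{2}$ ($K = 2 + \left(\sqrt{3 - 1} \left(-14\right) - 16\right) = 2 + \left(\sqrt{2} \left(-14\right) - 16\right) = 2 - \left(16 + 14 \sqrt{2}\right) = -14 - 14 \sqrt{2} \approx -33.799$)
$K t{\left(-4 + 4 \right)} = \left(-14 - 14 \sqrt{2}\right) \left(- \frac{7}{5} + \frac{\left(-4 + 4\right)^{2}}{5} + \frac{6 \left(-4 + 4\right)}{5}\right) = \left(-14 - 14 \sqrt{2}\right) \left(- \frac{7}{5} + \frac{0^{2}}{5} + \frac{6}{5} \cdot 0\right) = \left(-14 - 14 \sqrt{2}\right) \left(- \frac{7}{5} + \frac{1}{5} \cdot 0 + 0\right) = \left(-14 - 14 \sqrt{2}\right) \left(- \frac{7}{5} + 0 + 0\right) = \left(-14 - 14 \sqrt{2}\right) \left(- \frac{7}{5}\right) = \frac{98}{5} + \frac{98 \sqrt{2}}{5}$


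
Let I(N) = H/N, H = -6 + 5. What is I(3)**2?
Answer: 1/9 ≈ 0.11111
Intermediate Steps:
H = -1
I(N) = -1/N
I(3)**2 = (-1/3)**2 = 1/9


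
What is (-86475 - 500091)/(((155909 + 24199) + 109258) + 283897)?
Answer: -586566/573263 ≈ -1.0232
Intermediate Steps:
(-86475 - 500091)/(((155909 + 24199) + 109258) + 283897) = -586566/((180108 + 109258) + 283897) = -586566/(289366 + 283897) = -586566/573263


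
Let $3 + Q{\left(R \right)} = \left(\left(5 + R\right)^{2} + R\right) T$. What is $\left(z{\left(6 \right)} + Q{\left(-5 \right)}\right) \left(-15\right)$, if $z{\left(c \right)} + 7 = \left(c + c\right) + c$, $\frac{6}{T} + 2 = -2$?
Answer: $- \frac{465}{2} \approx -232.5$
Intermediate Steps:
$T = - \frac{3}{2}$ ($T = \frac{6}{-2 - 2} = \frac{6}{-4} = 6 \left(- \frac{1}{4}\right) = - \frac{3}{2} \approx -1.5$)
$Q{\left(R \right)} = -3 - \frac{3 R}{2} - \frac{3 \left(5 + R\right)^{2}}{2}$ ($Q{\left(R \right)} = -3 + \left(\left(5 + R\right)^{2} + R\right) \left(- \frac{3}{2}\right) = -3 + \left(R + \left(5 + R\right)^{2}\right) \left(- \frac{3}{2}\right) = -3 - \left(\frac{3 R}{2} + \frac{3 \left(5 + R\right)^{2}}{2}\right) = -3 - \frac{3 R}{2} - \frac{3 \left(5 + R\right)^{2}}{2}$)
$z{\left(c \right)} = -7 + 3 c$ ($z{\left(c \right)} = -7 + \left(\left(c + c\right) + c\right) = -7 + \left(2 c + c\right) = -7 + 3 c$)
$\left(z{\left(6 \right)} + Q{\left(-5 \right)}\right) \left(-15\right) = \left(\left(-7 + 3 \cdot 6\right) - \left(-42 + \frac{75}{2}\right)\right) \left(-15\right) = \left(\left(-7 + 18\right) - - \frac{9}{2}\right) \left(-15\right) = \left(11 - - \frac{9}{2}\right) \left(-15\right) = \left(11 + \frac{9}{2}\right) \left(-15\right) = \frac{31}{2} \left(-15\right) = - \frac{465}{2}$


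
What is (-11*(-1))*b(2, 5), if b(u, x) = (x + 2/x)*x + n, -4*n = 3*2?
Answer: 561/2 ≈ 280.50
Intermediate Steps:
n = -3/2 (n = -3*2/4 = -1/4*6 = -3/2 ≈ -1.5000)
b(u, x) = -3/2 + x*(x + 2/x) (b(u, x) = (x + 2/x)*x - 3/2 = x*(x + 2/x) - 3/2 = -3/2 + x*(x + 2/x))
(-11*(-1))*b(2, 5) = (-11*(-1))*(1/2 + 5**2) = 11*(1/2 + 25) = 11*(51/2) = 561/2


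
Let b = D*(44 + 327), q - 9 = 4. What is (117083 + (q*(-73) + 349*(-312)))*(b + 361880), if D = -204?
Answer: 2073776216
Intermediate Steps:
q = 13 (q = 9 + 4 = 13)
b = -75684 (b = -204*(44 + 327) = -204*371 = -75684)
(117083 + (q*(-73) + 349*(-312)))*(b + 361880) = (117083 + (13*(-73) + 349*(-312)))*(-75684 + 361880) = (117083 + (-949 - 108888))*286196 = (117083 - 109837)*286196 = 7246*286196 = 2073776216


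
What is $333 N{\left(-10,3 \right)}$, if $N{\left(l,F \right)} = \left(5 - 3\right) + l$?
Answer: $-2664$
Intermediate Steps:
$N{\left(l,F \right)} = 2 + l$
$333 N{\left(-10,3 \right)} = 333 \left(2 - 10\right) = 333 \left(-8\right) = -2664$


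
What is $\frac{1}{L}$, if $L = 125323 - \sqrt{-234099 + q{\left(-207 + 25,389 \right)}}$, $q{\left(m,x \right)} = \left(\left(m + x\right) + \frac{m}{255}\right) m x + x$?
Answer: $\frac{31957365}{4008776637139} + \frac{2 i \sqrt{241216181805}}{4008776637139} \approx 7.9718 \cdot 10^{-6} + 2.4503 \cdot 10^{-7} i$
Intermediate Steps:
$q{\left(m,x \right)} = x + m x \left(x + \frac{256 m}{255}\right)$ ($q{\left(m,x \right)} = \left(\left(m + x\right) + m \frac{1}{255}\right) m x + x = \left(\left(m + x\right) + \frac{m}{255}\right) m x + x = \left(x + \frac{256 m}{255}\right) m x + x = m \left(x + \frac{256 m}{255}\right) x + x = m x \left(x + \frac{256 m}{255}\right) + x = x + m x \left(x + \frac{256 m}{255}\right)$)
$L = 125323 - \frac{2 i \sqrt{241216181805}}{255}$ ($L = 125323 - \sqrt{-234099 + \frac{1}{255} \cdot 389 \left(255 + 256 \left(-207 + 25\right)^{2} + 255 \left(-207 + 25\right) 389\right)} = 125323 - \sqrt{-234099 + \frac{1}{255} \cdot 389 \left(255 + 256 \left(-182\right)^{2} + 255 \left(-182\right) 389\right)} = 125323 - \sqrt{-234099 + \frac{1}{255} \cdot 389 \left(255 + 256 \cdot 33124 - 18053490\right)} = 125323 - \sqrt{-234099 + \frac{1}{255} \cdot 389 \left(255 + 8479744 - 18053490\right)} = 125323 - \sqrt{-234099 + \frac{1}{255} \cdot 389 \left(-9573491\right)} = 125323 - \sqrt{-234099 - \frac{3724087999}{255}} = 125323 - \sqrt{- \frac{3783783244}{255}} = 125323 - \frac{2 i \sqrt{241216181805}}{255} \approx 1.2532 \cdot 10^{5} - 3852.1 i$)
$\frac{1}{L} = \frac{1}{125323 - \frac{2 i \sqrt{241216181805}}{255}}$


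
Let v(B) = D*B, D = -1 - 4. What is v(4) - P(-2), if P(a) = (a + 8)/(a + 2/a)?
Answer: -18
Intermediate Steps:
D = -5
v(B) = -5*B
P(a) = (8 + a)/(a + 2/a)
v(4) - P(-2) = -5*4 - (-2)*(8 - 2)/(2 + (-2)²) = -20 - (-2)*6/(2 + 4) = -20 - (-2)*6/6 = -20 - 1*(-2) = -20 + 2 = -18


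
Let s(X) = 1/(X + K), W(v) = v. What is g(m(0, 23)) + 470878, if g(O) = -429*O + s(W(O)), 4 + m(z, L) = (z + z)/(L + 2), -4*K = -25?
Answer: 4253350/9 ≈ 4.7259e+5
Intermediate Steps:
K = 25/4 (K = -¼*(-25) = 25/4 ≈ 6.2500)
m(z, L) = -4 + 2*z/(2 + L) (m(z, L) = -4 + (z + z)/(L + 2) = -4 + (2*z)/(2 + L) = -4 + 2*z/(2 + L))
s(X) = 1/(25/4 + X) (s(X) = 1/(X + 25/4) = 1/(25/4 + X))
g(O) = -429*O + 4/(25 + 4*O)
g(m(0, 23)) + 470878 = (4 - 429*2*(-4 + 0 - 2*23)/(2 + 23)*(25 + 4*(2*(-4 + 0 - 2*23)/(2 + 23))))/(25 + 4*(2*(-4 + 0 - 2*23)/(2 + 23))) + 470878 = (4 - 429*2*(-4 + 0 - 46)/25*(25 + 4*(2*(-4 + 0 - 46)/25)))/(25 + 4*(2*(-4 + 0 - 46)/25)) + 470878 = (4 - 429*2*(1/25)*(-50)*(25 + 4*(2*(1/25)*(-50))))/(25 + 4*(2*(1/25)*(-50))) + 470878 = (4 - 429*(-4)*(25 + 4*(-4)))/(25 + 4*(-4)) + 470878 = (4 - 429*(-4)*(25 - 16))/(25 - 16) + 470878 = (4 - 429*(-4)*9)/9 + 470878 = (4 + 15444)/9 + 470878 = (⅑)*15448 + 470878 = 15448/9 + 470878 = 4253350/9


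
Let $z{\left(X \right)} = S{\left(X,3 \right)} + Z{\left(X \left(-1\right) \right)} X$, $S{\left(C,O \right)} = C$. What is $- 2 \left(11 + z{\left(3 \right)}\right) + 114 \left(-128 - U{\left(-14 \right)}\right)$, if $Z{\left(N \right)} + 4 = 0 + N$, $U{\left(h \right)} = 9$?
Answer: $-15604$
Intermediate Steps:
$Z{\left(N \right)} = -4 + N$ ($Z{\left(N \right)} = -4 + \left(0 + N\right) = -4 + N$)
$z{\left(X \right)} = X + X \left(-4 - X\right)$ ($z{\left(X \right)} = X + \left(-4 + X \left(-1\right)\right) X = X + \left(-4 - X\right) X = X + X \left(-4 - X\right)$)
$- 2 \left(11 + z{\left(3 \right)}\right) + 114 \left(-128 - U{\left(-14 \right)}\right) = - 2 \left(11 + 3 \left(-3 - 3\right)\right) + 114 \left(-128 - 9\right) = - 2 \left(11 + 3 \left(-6\right)\right) + 114 \left(-137\right) = - 2 \left(11 - 18\right) - 15618 = \left(-2\right) \left(-7\right) - 15618 = 14 - 15618 = -15604$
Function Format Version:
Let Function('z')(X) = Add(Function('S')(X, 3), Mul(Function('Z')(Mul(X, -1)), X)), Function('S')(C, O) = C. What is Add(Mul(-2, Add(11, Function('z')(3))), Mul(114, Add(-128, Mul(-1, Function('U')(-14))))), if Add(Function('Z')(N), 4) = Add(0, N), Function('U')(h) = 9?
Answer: -15604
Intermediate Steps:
Function('Z')(N) = Add(-4, N) (Function('Z')(N) = Add(-4, Add(0, N)) = Add(-4, N))
Function('z')(X) = Add(X, Mul(X, Add(-4, Mul(-1, X)))) (Function('z')(X) = Add(X, Mul(Add(-4, Mul(X, -1)), X)) = Add(X, Mul(Add(-4, Mul(-1, X)), X)) = Add(X, Mul(X, Add(-4, Mul(-1, X)))))
Add(Mul(-2, Add(11, Function('z')(3))), Mul(114, Add(-128, Mul(-1, Function('U')(-14))))) = Add(Mul(-2, Add(11, Mul(3, Add(-3, Mul(-1, 3))))), Mul(114, Add(-128, Mul(-1, 9)))) = Add(Mul(-2, Add(11, Mul(3, Add(-3, -3)))), Mul(114, Add(-128, -9))) = Add(Mul(-2, Add(11, Mul(3, -6))), Mul(114, -137)) = Add(Mul(-2, Add(11, -18)), -15618) = Add(Mul(-2, -7), -15618) = Add(14, -15618) = -15604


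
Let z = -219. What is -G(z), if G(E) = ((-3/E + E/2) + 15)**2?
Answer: -190302025/21316 ≈ -8927.7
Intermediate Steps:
G(E) = (15 + E/2 - 3/E)**2 (G(E) = ((-3/E + E*(1/2)) + 15)**2 = ((-3/E + E/2) + 15)**2 = ((E/2 - 3/E) + 15)**2 = (15 + E/2 - 3/E)**2)
-G(z) = -(-6 + (-219)**2 + 30*(-219))**2/(4*(-219)**2) = -(-6 + 47961 - 6570)**2/(4*47961) = -41385**2/(4*47961) = -1712718225/(4*47961) = -1*190302025/21316 = -190302025/21316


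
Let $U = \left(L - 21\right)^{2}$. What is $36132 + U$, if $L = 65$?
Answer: $38068$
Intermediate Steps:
$U = 1936$ ($U = \left(65 - 21\right)^{2} = 44^{2} = 1936$)
$36132 + U = 36132 + 1936 = 38068$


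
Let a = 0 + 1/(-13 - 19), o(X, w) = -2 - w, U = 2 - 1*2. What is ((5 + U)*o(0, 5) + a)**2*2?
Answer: 1256641/512 ≈ 2454.4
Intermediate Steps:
U = 0 (U = 2 - 2 = 0)
a = -1/32 (a = 0 + 1/(-32) = 0 - 1/32 = -1/32 ≈ -0.031250)
((5 + U)*o(0, 5) + a)**2*2 = ((5 + 0)*(-2 - 1*5) - 1/32)**2*2 = (5*(-2 - 5) - 1/32)**2*2 = (5*(-7) - 1/32)**2*2 = (-35 - 1/32)**2*2 = (-1121/32)**2*2 = (1256641/1024)*2 = 1256641/512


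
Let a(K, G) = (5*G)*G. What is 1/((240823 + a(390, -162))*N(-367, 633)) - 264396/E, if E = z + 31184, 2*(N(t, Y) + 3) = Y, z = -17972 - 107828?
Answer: 15418977298447/5517791311494 ≈ 2.7944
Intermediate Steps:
z = -125800
N(t, Y) = -3 + Y/2
a(K, G) = 5*G**2
E = -94616 (E = -125800 + 31184 = -94616)
1/((240823 + a(390, -162))*N(-367, 633)) - 264396/E = 1/((240823 + 5*(-162)**2)*(-3 + (1/2)*633)) - 264396/(-94616) = 1/((240823 + 5*26244)*(-3 + 633/2)) - 264396*(-1/94616) = 1/((240823 + 131220)*(627/2)) + 66099/23654 = (2/627)/372043 + 66099/23654 = (1/372043)*(2/627) + 66099/23654 = 2/233270961 + 66099/23654 = 15418977298447/5517791311494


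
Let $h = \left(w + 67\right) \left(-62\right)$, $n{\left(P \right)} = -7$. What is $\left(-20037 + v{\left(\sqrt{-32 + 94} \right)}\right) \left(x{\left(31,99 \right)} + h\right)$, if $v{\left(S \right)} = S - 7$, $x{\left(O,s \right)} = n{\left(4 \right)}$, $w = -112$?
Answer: $-55782452 + 2783 \sqrt{62} \approx -5.5761 \cdot 10^{7}$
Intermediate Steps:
$x{\left(O,s \right)} = -7$
$h = 2790$ ($h = \left(-112 + 67\right) \left(-62\right) = \left(-45\right) \left(-62\right) = 2790$)
$v{\left(S \right)} = -7 + S$
$\left(-20037 + v{\left(\sqrt{-32 + 94} \right)}\right) \left(x{\left(31,99 \right)} + h\right) = \left(-20037 - \left(7 - \sqrt{-32 + 94}\right)\right) \left(-7 + 2790\right) = \left(-20037 - \left(7 - \sqrt{62}\right)\right) 2783 = \left(-20044 + \sqrt{62}\right) 2783 = -55782452 + 2783 \sqrt{62}$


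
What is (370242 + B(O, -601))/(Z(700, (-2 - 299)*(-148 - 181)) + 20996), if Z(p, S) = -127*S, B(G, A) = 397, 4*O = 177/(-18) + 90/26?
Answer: -370639/12555687 ≈ -0.029520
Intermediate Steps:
O = -497/312 (O = (177/(-18) + 90/26)/4 = (177*(-1/18) + 90*(1/26))/4 = (-59/6 + 45/13)/4 = (1/4)*(-497/78) = -497/312 ≈ -1.5929)
(370242 + B(O, -601))/(Z(700, (-2 - 299)*(-148 - 181)) + 20996) = (370242 + 397)/(-127*(-2 - 299)*(-148 - 181) + 20996) = 370639/(-(-38227)*(-329) + 20996) = 370639/(-127*99029 + 20996) = 370639/(-12576683 + 20996) = 370639/(-12555687) = 370639*(-1/12555687) = -370639/12555687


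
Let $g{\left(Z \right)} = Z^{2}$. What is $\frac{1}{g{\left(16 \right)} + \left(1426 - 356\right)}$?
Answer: $\frac{1}{1326} \approx 0.00075415$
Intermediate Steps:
$\frac{1}{g{\left(16 \right)} + \left(1426 - 356\right)} = \frac{1}{16^{2} + \left(1426 - 356\right)} = \frac{1}{256 + \left(1426 - 356\right)} = \frac{1}{256 + 1070} = \frac{1}{1326}$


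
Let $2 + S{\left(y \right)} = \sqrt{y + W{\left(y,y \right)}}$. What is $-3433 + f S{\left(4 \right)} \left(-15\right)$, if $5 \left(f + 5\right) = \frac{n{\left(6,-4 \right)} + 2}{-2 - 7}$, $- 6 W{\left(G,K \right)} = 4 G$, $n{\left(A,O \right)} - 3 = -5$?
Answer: $-3583 + 50 \sqrt{3} \approx -3496.4$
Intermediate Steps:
$n{\left(A,O \right)} = -2$ ($n{\left(A,O \right)} = 3 - 5 = -2$)
$W{\left(G,K \right)} = - \frac{2 G}{3}$ ($W{\left(G,K \right)} = - \frac{4 G}{6} = - \frac{2 G}{3}$)
$S{\left(y \right)} = -2 + \frac{\sqrt{3} \sqrt{y}}{3}$ ($S{\left(y \right)} = -2 + \sqrt{y - \frac{2 y}{3}} = -2 + \sqrt{\frac{y}{3}} = -2 + \frac{\sqrt{3} \sqrt{y}}{3}$)
$f = -5$ ($f = -5 + \frac{\left(-2 + 2\right) \frac{1}{-2 - 7}}{5} = -5 + \frac{0 \frac{1}{-9}}{5} = -5 + \frac{0 \left(- \frac{1}{9}\right)}{5} = -5 + \frac{1}{5} \cdot 0 = -5 + 0 = -5$)
$-3433 + f S{\left(4 \right)} \left(-15\right) = -3433 + - 5 \left(-2 + \frac{\sqrt{3} \sqrt{4}}{3}\right) \left(-15\right) = -3433 + - 5 \left(-2 + \frac{1}{3} \sqrt{3} \cdot 2\right) \left(-15\right) = -3433 + - 5 \left(-2 + \frac{2 \sqrt{3}}{3}\right) \left(-15\right) = -3433 + \left(10 - \frac{10 \sqrt{3}}{3}\right) \left(-15\right) = -3433 - \left(150 - 50 \sqrt{3}\right) = -3583 + 50 \sqrt{3}$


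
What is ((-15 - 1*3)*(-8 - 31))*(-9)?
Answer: -6318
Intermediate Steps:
((-15 - 1*3)*(-8 - 31))*(-9) = ((-15 - 3)*(-39))*(-9) = -18*(-39)*(-9) = 702*(-9) = -6318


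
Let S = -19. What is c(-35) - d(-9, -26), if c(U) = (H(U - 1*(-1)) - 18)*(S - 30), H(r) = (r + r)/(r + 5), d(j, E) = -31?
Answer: 23145/29 ≈ 798.10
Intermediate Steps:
H(r) = 2*r/(5 + r) (H(r) = (2*r)/(5 + r) = 2*r/(5 + r))
c(U) = 882 - 98*(1 + U)/(6 + U) (c(U) = (2*(U - 1*(-1))/(5 + (U - 1*(-1))) - 18)*(-19 - 30) = (2*(U + 1)/(5 + (U + 1)) - 18)*(-49) = (2*(1 + U)/(5 + (1 + U)) - 18)*(-49) = (2*(1 + U)/(6 + U) - 18)*(-49) = (-18 + 2*(1 + U)/(6 + U))*(-49) = 882 - 98*(1 + U)/(6 + U))
c(-35) - d(-9, -26) = 98*(53 + 8*(-35))/(6 - 35) - 1*(-31) = 98*(53 - 280)/(-29) + 31 = 98*(-1/29)*(-227) + 31 = 22246/29 + 31 = 23145/29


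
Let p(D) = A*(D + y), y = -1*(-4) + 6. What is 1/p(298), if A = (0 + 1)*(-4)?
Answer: -1/1232 ≈ -0.00081169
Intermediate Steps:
A = -4 (A = 1*(-4) = -4)
y = 10 (y = 4 + 6 = 10)
p(D) = -40 - 4*D (p(D) = -4*(D + 10) = -4*(10 + D) = -40 - 4*D)
1/p(298) = 1/(-40 - 4*298) = 1/(-40 - 1192) = 1/(-1232) = -1/1232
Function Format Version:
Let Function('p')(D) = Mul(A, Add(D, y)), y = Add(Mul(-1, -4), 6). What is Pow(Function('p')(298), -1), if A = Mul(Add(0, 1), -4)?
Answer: Rational(-1, 1232) ≈ -0.00081169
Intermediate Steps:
A = -4 (A = Mul(1, -4) = -4)
y = 10 (y = Add(4, 6) = 10)
Function('p')(D) = Add(-40, Mul(-4, D)) (Function('p')(D) = Mul(-4, Add(D, 10)) = Mul(-4, Add(10, D)) = Add(-40, Mul(-4, D)))
Pow(Function('p')(298), -1) = Pow(Add(-40, Mul(-4, 298)), -1) = Pow(Add(-40, -1192), -1) = Pow(-1232, -1) = Rational(-1, 1232)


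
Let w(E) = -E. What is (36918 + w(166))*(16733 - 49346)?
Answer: -1198592976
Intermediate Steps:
(36918 + w(166))*(16733 - 49346) = (36918 - 1*166)*(16733 - 49346) = (36918 - 166)*(-32613) = 36752*(-32613) = -1198592976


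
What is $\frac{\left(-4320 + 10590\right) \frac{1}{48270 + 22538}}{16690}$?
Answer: $\frac{627}{118178552} \approx 5.3055 \cdot 10^{-6}$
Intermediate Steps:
$\frac{\left(-4320 + 10590\right) \frac{1}{48270 + 22538}}{16690} = \frac{6270}{70808} \cdot \frac{1}{16690} = 6270 \cdot \frac{1}{70808} \cdot \frac{1}{16690} = \frac{3135}{35404} \cdot \frac{1}{16690} = \frac{627}{118178552}$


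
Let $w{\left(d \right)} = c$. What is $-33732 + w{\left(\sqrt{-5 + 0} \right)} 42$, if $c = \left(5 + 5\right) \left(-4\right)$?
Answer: $-35412$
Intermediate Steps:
$c = -40$ ($c = 10 \left(-4\right) = -40$)
$w{\left(d \right)} = -40$
$-33732 + w{\left(\sqrt{-5 + 0} \right)} 42 = -33732 - 1680 = -35412$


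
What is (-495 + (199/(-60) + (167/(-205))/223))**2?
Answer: 74730370143210721/300940016400 ≈ 2.4832e+5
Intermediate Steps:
(-495 + (199/(-60) + (167/(-205))/223))**2 = (-495 + (199*(-1/60) + (167*(-1/205))*(1/223)))**2 = (-495 + (-199/60 - 167/205*1/223))**2 = (-495 + (-199/60 - 167/45715))**2 = (-495 - 1821461/548580)**2 = (-273368561/548580)**2 = 74730370143210721/300940016400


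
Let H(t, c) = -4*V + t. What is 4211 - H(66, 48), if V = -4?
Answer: 4129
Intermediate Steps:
H(t, c) = 16 + t (H(t, c) = -4*(-4) + t = 16 + t)
4211 - H(66, 48) = 4211 - (16 + 66) = 4211 - 1*82 = 4211 - 82 = 4129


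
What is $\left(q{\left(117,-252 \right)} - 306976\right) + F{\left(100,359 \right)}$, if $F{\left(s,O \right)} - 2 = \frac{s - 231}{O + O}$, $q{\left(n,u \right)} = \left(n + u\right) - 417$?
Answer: $- \frac{220803799}{718} \approx -3.0753 \cdot 10^{5}$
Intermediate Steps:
$q{\left(n,u \right)} = -417 + n + u$
$F{\left(s,O \right)} = 2 + \frac{-231 + s}{2 O}$ ($F{\left(s,O \right)} = 2 + \frac{s - 231}{O + O} = 2 + \frac{-231 + s}{2 O}$)
$\left(q{\left(117,-252 \right)} - 306976\right) + F{\left(100,359 \right)} = \left(\left(-417 + 117 - 252\right) - 306976\right) + \frac{-231 + 100 + 4 \cdot 359}{2 \cdot 359} = \left(-552 - 306976\right) + \frac{1}{2} \cdot \frac{1}{359} \left(-231 + 100 + 1436\right) = -307528 + \frac{1}{2} \cdot \frac{1}{359} \cdot 1305 = -307528 + \frac{1305}{718} = - \frac{220803799}{718}$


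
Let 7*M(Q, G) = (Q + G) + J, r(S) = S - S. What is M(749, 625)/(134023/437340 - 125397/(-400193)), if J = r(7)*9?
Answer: 240478038695880/759333332933 ≈ 316.70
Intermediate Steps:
r(S) = 0
J = 0 (J = 0*9 = 0)
M(Q, G) = G/7 + Q/7 (M(Q, G) = ((Q + G) + 0)/7 = ((G + Q) + 0)/7 = (G + Q)/7 = G/7 + Q/7)
M(749, 625)/(134023/437340 - 125397/(-400193)) = ((1/7)*625 + (1/7)*749)/(134023/437340 - 125397/(-400193)) = (625/7 + 107)/(134023*(1/437340) - 125397*(-1/400193)) = 1374/(7*(134023/437340 + 125397/400193)) = 1374/(7*(108476190419/175020406620)) = (1374/7)*(175020406620/108476190419) = 240478038695880/759333332933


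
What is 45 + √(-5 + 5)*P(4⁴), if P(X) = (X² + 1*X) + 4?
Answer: 45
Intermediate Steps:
P(X) = 4 + X + X² (P(X) = (X² + X) + 4 = (X + X²) + 4 = 4 + X + X²)
45 + √(-5 + 5)*P(4⁴) = 45 + √(-5 + 5)*(4 + 4⁴ + (4⁴)²) = 45 + √0*(4 + 256 + 256²) = 45 + 0*(4 + 256 + 65536) = 45 + 0*65796 = 45 + 0 = 45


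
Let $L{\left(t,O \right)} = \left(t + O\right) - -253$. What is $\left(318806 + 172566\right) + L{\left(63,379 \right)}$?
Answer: $492067$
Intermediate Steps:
$L{\left(t,O \right)} = 253 + O + t$ ($L{\left(t,O \right)} = \left(O + t\right) + 253 = 253 + O + t$)
$\left(318806 + 172566\right) + L{\left(63,379 \right)} = \left(318806 + 172566\right) + \left(253 + 379 + 63\right) = 491372 + 695 = 492067$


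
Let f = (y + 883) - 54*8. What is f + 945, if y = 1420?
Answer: 2816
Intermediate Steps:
f = 1871 (f = (1420 + 883) - 54*8 = 2303 - 432 = 1871)
f + 945 = 1871 + 945 = 2816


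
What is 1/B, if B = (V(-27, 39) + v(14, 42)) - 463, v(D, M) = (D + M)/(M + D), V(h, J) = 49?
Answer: -1/413 ≈ -0.0024213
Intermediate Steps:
v(D, M) = 1 (v(D, M) = (D + M)/(D + M) = 1)
B = -413 (B = (49 + 1) - 463 = 50 - 463 = -413)
1/B = 1/(-413) = -1/413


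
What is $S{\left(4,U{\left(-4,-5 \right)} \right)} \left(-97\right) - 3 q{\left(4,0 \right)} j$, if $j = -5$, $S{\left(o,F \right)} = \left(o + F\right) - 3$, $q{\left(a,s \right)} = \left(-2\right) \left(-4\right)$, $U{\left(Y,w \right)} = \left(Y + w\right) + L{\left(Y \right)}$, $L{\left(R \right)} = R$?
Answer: $139680$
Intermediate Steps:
$U{\left(Y,w \right)} = w + 2 Y$ ($U{\left(Y,w \right)} = \left(Y + w\right) + Y = w + 2 Y$)
$q{\left(a,s \right)} = 8$
$S{\left(o,F \right)} = -3 + F + o$ ($S{\left(o,F \right)} = \left(F + o\right) - 3 = -3 + F + o$)
$S{\left(4,U{\left(-4,-5 \right)} \right)} \left(-97\right) - 3 q{\left(4,0 \right)} j = \left(-3 + \left(-5 + 2 \left(-4\right)\right) + 4\right) \left(-97\right) \left(-3\right) 8 \left(-5\right) = \left(-3 - 13 + 4\right) \left(-97\right) \left(\left(-24\right) \left(-5\right)\right) = \left(-3 - 13 + 4\right) \left(-97\right) 120 = \left(-12\right) \left(-97\right) 120 = 1164 \cdot 120 = 139680$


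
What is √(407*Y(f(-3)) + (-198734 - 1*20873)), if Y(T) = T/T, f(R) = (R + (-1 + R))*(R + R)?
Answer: 40*I*√137 ≈ 468.19*I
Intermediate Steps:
f(R) = 2*R*(-1 + 2*R) (f(R) = (-1 + 2*R)*(2*R) = 2*R*(-1 + 2*R))
Y(T) = 1
√(407*Y(f(-3)) + (-198734 - 1*20873)) = √(407*1 + (-198734 - 1*20873)) = √(407 + (-198734 - 20873)) = √(407 - 219607) = √(-219200) = 40*I*√137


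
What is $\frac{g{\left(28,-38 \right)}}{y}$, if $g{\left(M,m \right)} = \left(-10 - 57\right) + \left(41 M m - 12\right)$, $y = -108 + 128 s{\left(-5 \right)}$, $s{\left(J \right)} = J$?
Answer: $\frac{3973}{68} \approx 58.426$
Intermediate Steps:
$y = -748$ ($y = -108 + 128 \left(-5\right) = -108 - 640 = -748$)
$g{\left(M,m \right)} = -79 + 41 M m$ ($g{\left(M,m \right)} = -67 + \left(41 M m - 12\right) = -67 + \left(-12 + 41 M m\right) = -79 + 41 M m$)
$\frac{g{\left(28,-38 \right)}}{y} = \frac{-79 + 41 \cdot 28 \left(-38\right)}{-748} = \left(-79 - 43624\right) \left(- \frac{1}{748}\right) = \left(-43703\right) \left(- \frac{1}{748}\right) = \frac{3973}{68}$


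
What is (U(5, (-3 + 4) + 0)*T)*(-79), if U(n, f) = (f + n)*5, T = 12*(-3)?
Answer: 85320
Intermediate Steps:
T = -36
U(n, f) = 5*f + 5*n
(U(5, (-3 + 4) + 0)*T)*(-79) = ((5*((-3 + 4) + 0) + 5*5)*(-36))*(-79) = ((5*(1 + 0) + 25)*(-36))*(-79) = ((5*1 + 25)*(-36))*(-79) = ((5 + 25)*(-36))*(-79) = (30*(-36))*(-79) = -1080*(-79) = 85320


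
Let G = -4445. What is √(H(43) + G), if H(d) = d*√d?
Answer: √(-4445 + 43*√43) ≈ 64.521*I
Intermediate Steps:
H(d) = d^(3/2)
√(H(43) + G) = √(43^(3/2) - 4445) = √(43*√43 - 4445) = √(-4445 + 43*√43)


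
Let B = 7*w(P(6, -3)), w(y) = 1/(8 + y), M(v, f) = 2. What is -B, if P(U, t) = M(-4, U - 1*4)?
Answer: -7/10 ≈ -0.70000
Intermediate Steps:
P(U, t) = 2
B = 7/10 (B = 7/(8 + 2) = 7/10 ≈ 0.70000)
-B = -1*7/10 = -7/10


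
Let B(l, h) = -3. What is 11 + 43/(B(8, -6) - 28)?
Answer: 298/31 ≈ 9.6129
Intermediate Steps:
11 + 43/(B(8, -6) - 28) = 11 + 43/(-3 - 28) = 11 + 43/(-31) = 11 - 1/31*43 = 11 - 43/31 = 298/31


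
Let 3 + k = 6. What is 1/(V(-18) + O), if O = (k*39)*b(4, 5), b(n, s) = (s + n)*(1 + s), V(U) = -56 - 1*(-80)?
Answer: 1/6342 ≈ 0.00015768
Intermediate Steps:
V(U) = 24 (V(U) = -56 + 80 = 24)
k = 3 (k = -3 + 6 = 3)
b(n, s) = (1 + s)*(n + s) (b(n, s) = (n + s)*(1 + s) = (1 + s)*(n + s))
O = 6318 (O = (3*39)*(4 + 5 + 5² + 4*5) = 117*(4 + 5 + 25 + 20) = 117*54 = 6318)
1/(V(-18) + O) = 1/(24 + 6318) = 1/6342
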